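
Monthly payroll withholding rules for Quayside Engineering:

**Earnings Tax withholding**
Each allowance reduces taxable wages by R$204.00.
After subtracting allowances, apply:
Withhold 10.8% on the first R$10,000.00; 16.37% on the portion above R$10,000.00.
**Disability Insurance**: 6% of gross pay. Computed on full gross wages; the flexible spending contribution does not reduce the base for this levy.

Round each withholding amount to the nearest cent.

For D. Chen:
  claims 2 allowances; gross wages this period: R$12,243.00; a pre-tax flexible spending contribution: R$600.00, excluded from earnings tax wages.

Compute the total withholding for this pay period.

R$2,016.75

Earnings Tax: taxable = R$12,243.00 − R$600.00 − 2×R$204.00 = R$11,235.00
  R$1,080.00 + 16.37% × (R$11,235.00 − R$10,000.00) = R$1,080.00 + 16.37% × R$1,235.00 = R$1,282.17
Disability Insurance: 6% × R$12,243.00 = R$734.58
Total: R$1,282.17 + R$734.58 = R$2,016.75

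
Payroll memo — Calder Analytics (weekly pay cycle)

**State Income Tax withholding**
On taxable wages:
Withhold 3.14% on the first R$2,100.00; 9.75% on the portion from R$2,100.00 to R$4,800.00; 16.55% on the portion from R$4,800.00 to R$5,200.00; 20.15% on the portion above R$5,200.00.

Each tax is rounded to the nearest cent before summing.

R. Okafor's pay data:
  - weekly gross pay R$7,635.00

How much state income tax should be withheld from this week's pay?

R$886.04

State Income Tax: taxable = R$7,635.00
  R$395.39 + 20.15% × (R$7,635.00 − R$5,200.00) = R$395.39 + 20.15% × R$2,435.00 = R$886.04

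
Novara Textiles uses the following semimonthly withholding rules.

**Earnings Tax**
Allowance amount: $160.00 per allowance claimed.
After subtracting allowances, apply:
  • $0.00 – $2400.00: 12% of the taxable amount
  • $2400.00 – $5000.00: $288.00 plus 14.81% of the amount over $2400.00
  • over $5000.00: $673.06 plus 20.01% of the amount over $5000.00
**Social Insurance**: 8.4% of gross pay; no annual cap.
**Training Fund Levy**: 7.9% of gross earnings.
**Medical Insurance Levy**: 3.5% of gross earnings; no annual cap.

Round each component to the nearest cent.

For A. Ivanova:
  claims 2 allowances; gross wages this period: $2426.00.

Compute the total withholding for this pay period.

$733.06

Earnings Tax: taxable = $2426.00 − 2×$160.00 = $2106.00
  12% × $2106.00 = $252.72
Social Insurance: 8.4% × $2426.00 = $203.78
Training Fund Levy: 7.9% × $2426.00 = $191.65
Medical Insurance Levy: 3.5% × $2426.00 = $84.91
Total: $252.72 + $203.78 + $191.65 + $84.91 = $733.06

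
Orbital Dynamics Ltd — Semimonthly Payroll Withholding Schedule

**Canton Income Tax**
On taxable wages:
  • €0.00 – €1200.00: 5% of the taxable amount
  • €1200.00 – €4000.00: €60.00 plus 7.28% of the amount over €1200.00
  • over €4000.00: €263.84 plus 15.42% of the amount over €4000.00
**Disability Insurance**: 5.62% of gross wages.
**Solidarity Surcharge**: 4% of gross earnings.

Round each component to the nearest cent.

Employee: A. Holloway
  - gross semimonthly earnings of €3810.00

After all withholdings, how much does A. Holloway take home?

Canton Income Tax: taxable = €3810.00
  €60.00 + 7.28% × (€3810.00 − €1200.00) = €60.00 + 7.28% × €2610.00 = €250.01
Disability Insurance: 5.62% × €3810.00 = €214.12
Solidarity Surcharge: 4% × €3810.00 = €152.40
Total withheld: €250.01 + €214.12 + €152.40 = €616.53
Net pay: €3810.00 − €616.53 = €3193.47

€3193.47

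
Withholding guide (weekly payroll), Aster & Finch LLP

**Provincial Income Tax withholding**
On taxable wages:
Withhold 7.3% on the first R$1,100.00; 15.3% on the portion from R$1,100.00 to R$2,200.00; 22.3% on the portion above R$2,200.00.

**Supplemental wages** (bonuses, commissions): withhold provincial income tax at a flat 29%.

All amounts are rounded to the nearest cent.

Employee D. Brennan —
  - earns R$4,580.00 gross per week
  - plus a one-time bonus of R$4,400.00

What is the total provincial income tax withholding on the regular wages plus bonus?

Provincial Income Tax: taxable = R$4,580.00
  R$248.60 + 22.3% × (R$4,580.00 − R$2,200.00) = R$248.60 + 22.3% × R$2,380.00 = R$779.34
Supplemental (29% flat on bonus): 29% × R$4,400.00 = R$1,276.00
Total provincial income tax: R$779.34 + R$1,276.00 = R$2,055.34

R$2,055.34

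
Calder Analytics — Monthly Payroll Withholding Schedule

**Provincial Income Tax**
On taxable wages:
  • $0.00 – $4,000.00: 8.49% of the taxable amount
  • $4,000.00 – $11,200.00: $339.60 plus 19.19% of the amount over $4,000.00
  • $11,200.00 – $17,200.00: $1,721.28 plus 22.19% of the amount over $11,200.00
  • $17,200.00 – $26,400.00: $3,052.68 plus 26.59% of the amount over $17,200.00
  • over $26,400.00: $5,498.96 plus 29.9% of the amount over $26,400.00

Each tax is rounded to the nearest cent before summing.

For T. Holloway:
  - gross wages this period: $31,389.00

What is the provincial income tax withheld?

$6,990.67

Provincial Income Tax: taxable = $31,389.00
  $5,498.96 + 29.9% × ($31,389.00 − $26,400.00) = $5,498.96 + 29.9% × $4,989.00 = $6,990.67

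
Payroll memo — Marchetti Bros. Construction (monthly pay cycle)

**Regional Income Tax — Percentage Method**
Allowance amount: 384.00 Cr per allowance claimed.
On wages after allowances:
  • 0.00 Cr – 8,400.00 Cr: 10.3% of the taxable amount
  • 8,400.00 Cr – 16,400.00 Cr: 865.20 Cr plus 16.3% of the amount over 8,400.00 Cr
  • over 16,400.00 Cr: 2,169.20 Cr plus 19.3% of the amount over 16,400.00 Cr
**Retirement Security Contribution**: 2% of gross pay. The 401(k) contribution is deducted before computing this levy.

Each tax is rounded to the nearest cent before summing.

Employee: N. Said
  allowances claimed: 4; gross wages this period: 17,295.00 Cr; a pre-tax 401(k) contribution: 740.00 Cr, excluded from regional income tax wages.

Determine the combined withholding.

Regional Income Tax: taxable = 17,295.00 Cr − 740.00 Cr − 4×384.00 Cr = 15,019.00 Cr
  865.20 Cr + 16.3% × (15,019.00 Cr − 8,400.00 Cr) = 865.20 Cr + 16.3% × 6,619.00 Cr = 1,944.10 Cr
Retirement Security Contribution: 2% × 16,555.00 Cr = 331.10 Cr
Total: 1,944.10 Cr + 331.10 Cr = 2,275.20 Cr

2,275.20 Cr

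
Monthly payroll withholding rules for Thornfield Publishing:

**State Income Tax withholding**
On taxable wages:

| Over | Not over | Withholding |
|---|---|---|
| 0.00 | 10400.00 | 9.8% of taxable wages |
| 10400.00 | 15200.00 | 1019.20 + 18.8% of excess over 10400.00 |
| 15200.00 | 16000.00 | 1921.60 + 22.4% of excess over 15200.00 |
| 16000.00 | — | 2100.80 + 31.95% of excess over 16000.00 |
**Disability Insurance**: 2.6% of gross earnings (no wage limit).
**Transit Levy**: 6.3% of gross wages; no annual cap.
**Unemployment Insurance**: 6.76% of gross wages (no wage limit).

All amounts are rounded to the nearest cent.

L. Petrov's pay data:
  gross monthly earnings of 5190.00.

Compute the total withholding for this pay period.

1321.37

State Income Tax: taxable = 5190.00
  9.8% × 5190.00 = 508.62
Disability Insurance: 2.6% × 5190.00 = 134.94
Transit Levy: 6.3% × 5190.00 = 326.97
Unemployment Insurance: 6.76% × 5190.00 = 350.84
Total: 508.62 + 134.94 + 326.97 + 350.84 = 1321.37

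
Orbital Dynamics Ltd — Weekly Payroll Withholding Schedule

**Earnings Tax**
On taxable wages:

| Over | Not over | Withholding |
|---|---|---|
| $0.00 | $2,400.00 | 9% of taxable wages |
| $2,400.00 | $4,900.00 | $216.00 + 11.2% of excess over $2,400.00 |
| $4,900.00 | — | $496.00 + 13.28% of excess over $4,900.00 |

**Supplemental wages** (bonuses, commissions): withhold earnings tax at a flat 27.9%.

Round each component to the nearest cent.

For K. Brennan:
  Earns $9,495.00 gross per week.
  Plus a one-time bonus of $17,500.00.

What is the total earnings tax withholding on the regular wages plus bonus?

$5,988.72

Earnings Tax: taxable = $9,495.00
  $496.00 + 13.28% × ($9,495.00 − $4,900.00) = $496.00 + 13.28% × $4,595.00 = $1,106.22
Supplemental (27.9% flat on bonus): 27.9% × $17,500.00 = $4,882.50
Total earnings tax: $1,106.22 + $4,882.50 = $5,988.72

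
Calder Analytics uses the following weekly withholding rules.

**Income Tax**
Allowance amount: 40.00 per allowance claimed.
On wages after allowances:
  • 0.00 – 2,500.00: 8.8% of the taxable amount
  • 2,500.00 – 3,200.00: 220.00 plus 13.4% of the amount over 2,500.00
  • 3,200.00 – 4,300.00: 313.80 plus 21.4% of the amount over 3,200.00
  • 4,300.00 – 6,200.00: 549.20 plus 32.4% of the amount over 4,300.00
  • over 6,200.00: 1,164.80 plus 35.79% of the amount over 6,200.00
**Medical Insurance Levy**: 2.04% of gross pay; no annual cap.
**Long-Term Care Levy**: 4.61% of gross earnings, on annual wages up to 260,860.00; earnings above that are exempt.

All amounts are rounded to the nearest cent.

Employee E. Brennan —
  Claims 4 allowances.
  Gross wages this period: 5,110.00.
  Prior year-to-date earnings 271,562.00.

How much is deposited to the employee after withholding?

Income Tax: taxable = 5,110.00 − 4×40.00 = 4,950.00
  549.20 + 32.4% × (4,950.00 − 4,300.00) = 549.20 + 32.4% × 650.00 = 759.80
Medical Insurance Levy: 2.04% × 5,110.00 = 104.24
Long-Term Care Levy: YTD 271,562.00 ≥ cap 260,860.00 → 0.00
Total withheld: 759.80 + 104.24 + 0.00 = 864.04
Net pay: 5,110.00 − 864.04 = 4,245.96

4,245.96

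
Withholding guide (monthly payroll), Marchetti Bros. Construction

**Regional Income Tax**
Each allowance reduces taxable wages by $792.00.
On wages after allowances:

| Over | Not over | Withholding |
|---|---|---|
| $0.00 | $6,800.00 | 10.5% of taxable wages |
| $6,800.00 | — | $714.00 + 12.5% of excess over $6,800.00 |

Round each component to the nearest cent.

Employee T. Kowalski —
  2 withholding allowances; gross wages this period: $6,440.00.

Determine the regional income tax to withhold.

$509.88

Regional Income Tax: taxable = $6,440.00 − 2×$792.00 = $4,856.00
  10.5% × $4,856.00 = $509.88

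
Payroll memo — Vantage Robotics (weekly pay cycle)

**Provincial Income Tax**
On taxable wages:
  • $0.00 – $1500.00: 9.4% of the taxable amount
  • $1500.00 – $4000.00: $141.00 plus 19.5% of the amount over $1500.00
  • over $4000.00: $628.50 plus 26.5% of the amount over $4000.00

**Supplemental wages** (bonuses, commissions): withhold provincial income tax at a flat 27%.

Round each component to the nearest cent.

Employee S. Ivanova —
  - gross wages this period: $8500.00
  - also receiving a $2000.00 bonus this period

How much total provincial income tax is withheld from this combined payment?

$2361.00

Provincial Income Tax: taxable = $8500.00
  $628.50 + 26.5% × ($8500.00 − $4000.00) = $628.50 + 26.5% × $4500.00 = $1821.00
Supplemental (27% flat on bonus): 27% × $2000.00 = $540.00
Total provincial income tax: $1821.00 + $540.00 = $2361.00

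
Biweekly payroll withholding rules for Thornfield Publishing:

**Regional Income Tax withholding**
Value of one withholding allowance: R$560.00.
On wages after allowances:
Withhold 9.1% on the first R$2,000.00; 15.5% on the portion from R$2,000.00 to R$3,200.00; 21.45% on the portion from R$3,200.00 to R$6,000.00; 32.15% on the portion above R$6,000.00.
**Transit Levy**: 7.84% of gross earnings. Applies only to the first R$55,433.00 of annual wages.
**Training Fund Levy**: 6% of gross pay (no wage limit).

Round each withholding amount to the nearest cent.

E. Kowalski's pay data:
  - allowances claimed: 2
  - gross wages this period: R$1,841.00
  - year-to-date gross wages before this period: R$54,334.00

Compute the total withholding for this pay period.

Regional Income Tax: taxable = R$1,841.00 − 2×R$560.00 = R$721.00
  9.1% × R$721.00 = R$65.61
Transit Levy: cap R$55,433.00 − YTD R$54,334.00 = R$1,099.00 subject; 7.84% × R$1,099.00 = R$86.16
Training Fund Levy: 6% × R$1,841.00 = R$110.46
Total: R$65.61 + R$86.16 + R$110.46 = R$262.23

R$262.23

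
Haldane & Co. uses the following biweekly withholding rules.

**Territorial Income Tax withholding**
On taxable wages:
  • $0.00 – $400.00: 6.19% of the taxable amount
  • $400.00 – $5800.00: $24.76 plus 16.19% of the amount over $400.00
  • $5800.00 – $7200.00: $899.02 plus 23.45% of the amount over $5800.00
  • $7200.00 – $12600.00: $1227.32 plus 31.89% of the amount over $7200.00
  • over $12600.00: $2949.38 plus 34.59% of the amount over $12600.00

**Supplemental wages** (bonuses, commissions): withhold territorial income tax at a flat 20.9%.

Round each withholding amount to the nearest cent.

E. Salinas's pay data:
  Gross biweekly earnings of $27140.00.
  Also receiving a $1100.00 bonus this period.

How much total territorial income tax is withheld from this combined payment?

$8208.67

Territorial Income Tax: taxable = $27140.00
  $2949.38 + 34.59% × ($27140.00 − $12600.00) = $2949.38 + 34.59% × $14540.00 = $7978.77
Supplemental (20.9% flat on bonus): 20.9% × $1100.00 = $229.90
Total territorial income tax: $7978.77 + $229.90 = $8208.67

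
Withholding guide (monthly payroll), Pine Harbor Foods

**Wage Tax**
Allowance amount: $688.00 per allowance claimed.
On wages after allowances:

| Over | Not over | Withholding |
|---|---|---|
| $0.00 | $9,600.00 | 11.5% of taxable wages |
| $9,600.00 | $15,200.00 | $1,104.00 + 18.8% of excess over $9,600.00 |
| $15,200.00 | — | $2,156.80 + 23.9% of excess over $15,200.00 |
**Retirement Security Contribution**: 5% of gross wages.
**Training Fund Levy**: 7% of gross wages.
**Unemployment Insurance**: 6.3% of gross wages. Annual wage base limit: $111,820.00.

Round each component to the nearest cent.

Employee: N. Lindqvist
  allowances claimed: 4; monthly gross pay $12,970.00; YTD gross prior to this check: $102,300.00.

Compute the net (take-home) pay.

$9,593.66

Wage Tax: taxable = $12,970.00 − 4×$688.00 = $10,218.00
  $1,104.00 + 18.8% × ($10,218.00 − $9,600.00) = $1,104.00 + 18.8% × $618.00 = $1,220.18
Retirement Security Contribution: 5% × $12,970.00 = $648.50
Training Fund Levy: 7% × $12,970.00 = $907.90
Unemployment Insurance: cap $111,820.00 − YTD $102,300.00 = $9,520.00 subject; 6.3% × $9,520.00 = $599.76
Total withheld: $1,220.18 + $648.50 + $907.90 + $599.76 = $3,376.34
Net pay: $12,970.00 − $3,376.34 = $9,593.66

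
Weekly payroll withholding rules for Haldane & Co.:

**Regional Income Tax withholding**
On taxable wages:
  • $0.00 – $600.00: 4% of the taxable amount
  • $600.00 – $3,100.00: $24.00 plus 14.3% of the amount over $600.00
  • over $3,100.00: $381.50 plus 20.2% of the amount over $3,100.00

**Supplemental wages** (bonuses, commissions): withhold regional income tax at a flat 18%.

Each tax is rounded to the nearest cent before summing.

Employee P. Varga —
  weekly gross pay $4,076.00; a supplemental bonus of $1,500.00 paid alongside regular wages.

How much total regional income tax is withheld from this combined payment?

$848.65

Regional Income Tax: taxable = $4,076.00
  $381.50 + 20.2% × ($4,076.00 − $3,100.00) = $381.50 + 20.2% × $976.00 = $578.65
Supplemental (18% flat on bonus): 18% × $1,500.00 = $270.00
Total regional income tax: $578.65 + $270.00 = $848.65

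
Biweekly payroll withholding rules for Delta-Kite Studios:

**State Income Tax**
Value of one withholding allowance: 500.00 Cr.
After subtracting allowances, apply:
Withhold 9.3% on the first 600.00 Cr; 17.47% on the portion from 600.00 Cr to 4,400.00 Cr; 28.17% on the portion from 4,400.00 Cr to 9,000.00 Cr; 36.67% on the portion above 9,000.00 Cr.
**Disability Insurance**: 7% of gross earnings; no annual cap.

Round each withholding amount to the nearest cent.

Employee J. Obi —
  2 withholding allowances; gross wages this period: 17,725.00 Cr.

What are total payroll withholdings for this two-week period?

State Income Tax: taxable = 17,725.00 Cr − 2×500.00 Cr = 16,725.00 Cr
  2,015.48 Cr + 36.67% × (16,725.00 Cr − 9,000.00 Cr) = 2,015.48 Cr + 36.67% × 7,725.00 Cr = 4,848.24 Cr
Disability Insurance: 7% × 17,725.00 Cr = 1,240.75 Cr
Total: 4,848.24 Cr + 1,240.75 Cr = 6,088.99 Cr

6,088.99 Cr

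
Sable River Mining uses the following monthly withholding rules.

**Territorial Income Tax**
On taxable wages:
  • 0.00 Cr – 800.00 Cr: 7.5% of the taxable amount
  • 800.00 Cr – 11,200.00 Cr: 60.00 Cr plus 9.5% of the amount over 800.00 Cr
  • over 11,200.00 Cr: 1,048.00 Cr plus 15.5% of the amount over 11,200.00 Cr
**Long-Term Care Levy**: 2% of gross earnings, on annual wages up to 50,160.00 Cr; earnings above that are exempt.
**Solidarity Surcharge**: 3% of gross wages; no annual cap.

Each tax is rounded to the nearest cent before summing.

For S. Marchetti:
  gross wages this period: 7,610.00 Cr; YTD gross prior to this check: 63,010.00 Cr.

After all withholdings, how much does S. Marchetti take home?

Territorial Income Tax: taxable = 7,610.00 Cr
  60.00 Cr + 9.5% × (7,610.00 Cr − 800.00 Cr) = 60.00 Cr + 9.5% × 6,810.00 Cr = 706.95 Cr
Long-Term Care Levy: YTD 63,010.00 Cr ≥ cap 50,160.00 Cr → 0.00 Cr
Solidarity Surcharge: 3% × 7,610.00 Cr = 228.30 Cr
Total withheld: 706.95 Cr + 0.00 Cr + 228.30 Cr = 935.25 Cr
Net pay: 7,610.00 Cr − 935.25 Cr = 6,674.75 Cr

6,674.75 Cr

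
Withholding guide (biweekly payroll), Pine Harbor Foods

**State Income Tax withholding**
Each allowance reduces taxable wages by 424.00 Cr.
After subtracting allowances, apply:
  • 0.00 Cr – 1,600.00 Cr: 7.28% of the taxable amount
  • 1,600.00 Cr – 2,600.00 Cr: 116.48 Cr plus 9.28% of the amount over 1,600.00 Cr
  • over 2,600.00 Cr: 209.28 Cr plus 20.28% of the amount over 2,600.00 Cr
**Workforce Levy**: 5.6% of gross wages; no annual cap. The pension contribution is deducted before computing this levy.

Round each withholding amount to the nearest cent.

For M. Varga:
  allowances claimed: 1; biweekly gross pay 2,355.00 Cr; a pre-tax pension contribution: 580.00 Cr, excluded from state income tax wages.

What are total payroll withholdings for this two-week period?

197.75 Cr

State Income Tax: taxable = 2,355.00 Cr − 580.00 Cr − 1×424.00 Cr = 1,351.00 Cr
  7.28% × 1,351.00 Cr = 98.35 Cr
Workforce Levy: 5.6% × 1,775.00 Cr = 99.40 Cr
Total: 98.35 Cr + 99.40 Cr = 197.75 Cr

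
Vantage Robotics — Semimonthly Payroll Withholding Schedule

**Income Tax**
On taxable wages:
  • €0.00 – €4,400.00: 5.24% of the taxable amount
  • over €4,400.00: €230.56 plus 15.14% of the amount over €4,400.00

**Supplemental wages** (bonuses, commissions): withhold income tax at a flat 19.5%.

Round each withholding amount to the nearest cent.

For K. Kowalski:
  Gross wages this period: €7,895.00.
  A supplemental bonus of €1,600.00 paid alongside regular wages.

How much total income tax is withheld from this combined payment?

€1,071.70

Income Tax: taxable = €7,895.00
  €230.56 + 15.14% × (€7,895.00 − €4,400.00) = €230.56 + 15.14% × €3,495.00 = €759.70
Supplemental (19.5% flat on bonus): 19.5% × €1,600.00 = €312.00
Total income tax: €759.70 + €312.00 = €1,071.70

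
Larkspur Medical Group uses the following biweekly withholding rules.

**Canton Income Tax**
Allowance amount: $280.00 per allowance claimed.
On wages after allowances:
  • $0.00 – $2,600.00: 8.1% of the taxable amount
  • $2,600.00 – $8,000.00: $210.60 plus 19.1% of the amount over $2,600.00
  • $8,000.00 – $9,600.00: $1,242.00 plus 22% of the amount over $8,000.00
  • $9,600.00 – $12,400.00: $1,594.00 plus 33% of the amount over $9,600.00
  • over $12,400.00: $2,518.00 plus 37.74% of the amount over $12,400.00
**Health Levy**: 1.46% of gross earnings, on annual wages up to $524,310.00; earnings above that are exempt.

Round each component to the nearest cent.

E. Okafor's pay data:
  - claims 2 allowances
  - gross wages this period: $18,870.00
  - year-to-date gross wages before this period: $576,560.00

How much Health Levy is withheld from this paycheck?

Health Levy: YTD $576,560.00 ≥ cap $524,310.00 → $0.00

$0.00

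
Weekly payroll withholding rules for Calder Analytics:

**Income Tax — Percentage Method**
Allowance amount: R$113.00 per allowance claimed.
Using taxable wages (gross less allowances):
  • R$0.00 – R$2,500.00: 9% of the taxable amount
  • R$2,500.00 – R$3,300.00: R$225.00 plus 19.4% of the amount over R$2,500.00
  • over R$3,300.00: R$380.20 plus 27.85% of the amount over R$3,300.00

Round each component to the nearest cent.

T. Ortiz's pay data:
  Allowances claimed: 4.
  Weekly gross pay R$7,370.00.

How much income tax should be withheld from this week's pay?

Income Tax: taxable = R$7,370.00 − 4×R$113.00 = R$6,918.00
  R$380.20 + 27.85% × (R$6,918.00 − R$3,300.00) = R$380.20 + 27.85% × R$3,618.00 = R$1,387.81

R$1,387.81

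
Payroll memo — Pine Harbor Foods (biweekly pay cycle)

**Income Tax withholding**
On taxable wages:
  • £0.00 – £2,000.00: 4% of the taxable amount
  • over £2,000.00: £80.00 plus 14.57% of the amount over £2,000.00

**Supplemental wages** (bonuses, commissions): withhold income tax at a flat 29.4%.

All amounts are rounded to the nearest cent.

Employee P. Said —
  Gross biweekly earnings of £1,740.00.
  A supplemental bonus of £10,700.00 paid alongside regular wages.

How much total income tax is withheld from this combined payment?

Income Tax: taxable = £1,740.00
  4% × £1,740.00 = £69.60
Supplemental (29.4% flat on bonus): 29.4% × £10,700.00 = £3,145.80
Total income tax: £69.60 + £3,145.80 = £3,215.40

£3,215.40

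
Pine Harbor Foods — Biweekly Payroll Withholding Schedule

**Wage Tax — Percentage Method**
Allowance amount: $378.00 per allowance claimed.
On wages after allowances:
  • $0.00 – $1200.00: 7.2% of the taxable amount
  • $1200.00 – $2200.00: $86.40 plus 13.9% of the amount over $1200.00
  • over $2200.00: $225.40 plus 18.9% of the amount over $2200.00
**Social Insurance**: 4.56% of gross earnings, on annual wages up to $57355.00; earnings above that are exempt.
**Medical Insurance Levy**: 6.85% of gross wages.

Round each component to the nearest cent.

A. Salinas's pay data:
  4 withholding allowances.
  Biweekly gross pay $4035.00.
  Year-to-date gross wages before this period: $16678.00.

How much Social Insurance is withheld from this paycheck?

$184.00

Social Insurance: 4.56% × $4035.00 = $184.00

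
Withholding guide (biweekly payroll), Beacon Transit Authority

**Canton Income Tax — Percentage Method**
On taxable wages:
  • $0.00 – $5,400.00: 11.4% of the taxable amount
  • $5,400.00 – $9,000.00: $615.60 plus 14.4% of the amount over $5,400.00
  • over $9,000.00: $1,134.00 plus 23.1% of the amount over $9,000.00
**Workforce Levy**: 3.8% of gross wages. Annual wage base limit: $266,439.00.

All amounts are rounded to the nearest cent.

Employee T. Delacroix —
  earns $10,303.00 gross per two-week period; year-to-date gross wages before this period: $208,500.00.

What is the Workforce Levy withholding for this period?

Workforce Levy: 3.8% × $10,303.00 = $391.51

$391.51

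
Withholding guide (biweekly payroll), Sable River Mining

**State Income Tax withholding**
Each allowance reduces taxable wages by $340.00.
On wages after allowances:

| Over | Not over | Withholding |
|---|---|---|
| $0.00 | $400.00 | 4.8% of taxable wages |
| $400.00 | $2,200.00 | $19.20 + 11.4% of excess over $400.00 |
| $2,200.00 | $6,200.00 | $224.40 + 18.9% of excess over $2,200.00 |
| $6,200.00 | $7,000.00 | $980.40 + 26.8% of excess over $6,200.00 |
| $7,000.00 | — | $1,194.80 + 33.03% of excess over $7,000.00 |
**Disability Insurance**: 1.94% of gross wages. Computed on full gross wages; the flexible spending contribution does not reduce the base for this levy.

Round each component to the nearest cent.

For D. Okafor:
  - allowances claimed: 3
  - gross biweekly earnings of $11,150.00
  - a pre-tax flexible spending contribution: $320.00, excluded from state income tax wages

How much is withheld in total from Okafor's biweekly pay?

$2,339.25

State Income Tax: taxable = $11,150.00 − $320.00 − 3×$340.00 = $9,810.00
  $1,194.80 + 33.03% × ($9,810.00 − $7,000.00) = $1,194.80 + 33.03% × $2,810.00 = $2,122.94
Disability Insurance: 1.94% × $11,150.00 = $216.31
Total: $2,122.94 + $216.31 = $2,339.25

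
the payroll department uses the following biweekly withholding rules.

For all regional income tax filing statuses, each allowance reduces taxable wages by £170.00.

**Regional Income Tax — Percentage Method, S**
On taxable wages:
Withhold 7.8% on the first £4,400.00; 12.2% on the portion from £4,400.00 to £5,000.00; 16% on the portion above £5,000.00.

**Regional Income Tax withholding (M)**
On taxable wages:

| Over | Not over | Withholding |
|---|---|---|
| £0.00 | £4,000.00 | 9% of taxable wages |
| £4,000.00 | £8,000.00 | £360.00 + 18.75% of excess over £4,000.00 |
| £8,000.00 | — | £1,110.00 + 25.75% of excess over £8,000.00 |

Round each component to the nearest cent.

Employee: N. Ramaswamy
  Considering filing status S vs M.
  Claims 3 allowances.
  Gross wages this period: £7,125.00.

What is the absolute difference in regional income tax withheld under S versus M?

Regional Income Tax (S): taxable = £7,125.00 − 3×£170.00 = £6,615.00
  £416.40 + 16% × (£6,615.00 − £5,000.00) = £416.40 + 16% × £1,615.00 = £674.80
Regional Income Tax (M): taxable = £7,125.00 − 3×£170.00 = £6,615.00
  £360.00 + 18.75% × (£6,615.00 − £4,000.00) = £360.00 + 18.75% × £2,615.00 = £850.31
Difference: |£674.80 − £850.31| = £175.51 (higher under M)

£175.51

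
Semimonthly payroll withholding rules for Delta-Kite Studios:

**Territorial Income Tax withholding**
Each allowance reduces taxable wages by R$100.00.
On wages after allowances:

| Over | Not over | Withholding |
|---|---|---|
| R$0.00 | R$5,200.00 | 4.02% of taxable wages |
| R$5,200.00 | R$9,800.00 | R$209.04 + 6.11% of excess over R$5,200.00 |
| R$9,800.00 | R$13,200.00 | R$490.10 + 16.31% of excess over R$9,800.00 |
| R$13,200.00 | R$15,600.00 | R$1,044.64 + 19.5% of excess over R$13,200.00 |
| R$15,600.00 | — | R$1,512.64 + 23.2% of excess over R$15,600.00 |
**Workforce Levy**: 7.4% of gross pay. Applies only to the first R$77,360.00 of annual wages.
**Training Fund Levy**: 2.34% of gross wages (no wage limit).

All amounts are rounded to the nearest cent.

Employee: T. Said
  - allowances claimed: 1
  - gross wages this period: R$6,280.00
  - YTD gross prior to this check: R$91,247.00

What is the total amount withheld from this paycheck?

R$415.87

Territorial Income Tax: taxable = R$6,280.00 − 1×R$100.00 = R$6,180.00
  R$209.04 + 6.11% × (R$6,180.00 − R$5,200.00) = R$209.04 + 6.11% × R$980.00 = R$268.92
Workforce Levy: YTD R$91,247.00 ≥ cap R$77,360.00 → R$0.00
Training Fund Levy: 2.34% × R$6,280.00 = R$146.95
Total: R$268.92 + R$0.00 + R$146.95 = R$415.87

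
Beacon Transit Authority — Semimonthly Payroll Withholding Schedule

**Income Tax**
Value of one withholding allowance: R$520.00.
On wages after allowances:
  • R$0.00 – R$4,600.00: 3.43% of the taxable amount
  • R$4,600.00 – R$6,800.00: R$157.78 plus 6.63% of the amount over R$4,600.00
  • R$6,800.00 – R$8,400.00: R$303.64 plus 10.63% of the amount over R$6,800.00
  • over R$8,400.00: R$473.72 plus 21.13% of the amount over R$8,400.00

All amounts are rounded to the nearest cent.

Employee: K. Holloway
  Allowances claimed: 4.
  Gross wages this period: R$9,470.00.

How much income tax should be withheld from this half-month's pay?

R$366.36

Income Tax: taxable = R$9,470.00 − 4×R$520.00 = R$7,390.00
  R$303.64 + 10.63% × (R$7,390.00 − R$6,800.00) = R$303.64 + 10.63% × R$590.00 = R$366.36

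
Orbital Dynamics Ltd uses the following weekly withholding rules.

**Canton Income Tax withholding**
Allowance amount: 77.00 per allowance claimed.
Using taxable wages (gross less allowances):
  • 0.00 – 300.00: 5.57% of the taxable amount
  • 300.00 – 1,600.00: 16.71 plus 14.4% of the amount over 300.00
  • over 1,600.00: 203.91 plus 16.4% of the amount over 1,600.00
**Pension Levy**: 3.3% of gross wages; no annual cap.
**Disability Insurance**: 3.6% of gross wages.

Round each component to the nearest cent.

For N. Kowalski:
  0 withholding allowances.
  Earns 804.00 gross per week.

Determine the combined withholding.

Canton Income Tax: taxable = 804.00
  16.71 + 14.4% × (804.00 − 300.00) = 16.71 + 14.4% × 504.00 = 89.29
Pension Levy: 3.3% × 804.00 = 26.53
Disability Insurance: 3.6% × 804.00 = 28.94
Total: 89.29 + 26.53 + 28.94 = 144.76

144.76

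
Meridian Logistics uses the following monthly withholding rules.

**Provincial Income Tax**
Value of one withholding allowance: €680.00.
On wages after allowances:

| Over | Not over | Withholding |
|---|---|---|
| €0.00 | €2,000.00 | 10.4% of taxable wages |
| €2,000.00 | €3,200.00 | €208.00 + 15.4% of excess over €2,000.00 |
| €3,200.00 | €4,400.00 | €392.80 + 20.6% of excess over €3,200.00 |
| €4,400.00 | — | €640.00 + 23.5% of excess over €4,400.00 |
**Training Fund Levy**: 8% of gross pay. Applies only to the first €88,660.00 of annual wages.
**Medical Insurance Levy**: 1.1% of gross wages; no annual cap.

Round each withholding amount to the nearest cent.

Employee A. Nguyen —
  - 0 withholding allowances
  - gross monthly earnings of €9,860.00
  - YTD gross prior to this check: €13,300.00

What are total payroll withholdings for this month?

€2,820.36

Provincial Income Tax: taxable = €9,860.00
  €640.00 + 23.5% × (€9,860.00 − €4,400.00) = €640.00 + 23.5% × €5,460.00 = €1,923.10
Training Fund Levy: 8% × €9,860.00 = €788.80
Medical Insurance Levy: 1.1% × €9,860.00 = €108.46
Total: €1,923.10 + €788.80 + €108.46 = €2,820.36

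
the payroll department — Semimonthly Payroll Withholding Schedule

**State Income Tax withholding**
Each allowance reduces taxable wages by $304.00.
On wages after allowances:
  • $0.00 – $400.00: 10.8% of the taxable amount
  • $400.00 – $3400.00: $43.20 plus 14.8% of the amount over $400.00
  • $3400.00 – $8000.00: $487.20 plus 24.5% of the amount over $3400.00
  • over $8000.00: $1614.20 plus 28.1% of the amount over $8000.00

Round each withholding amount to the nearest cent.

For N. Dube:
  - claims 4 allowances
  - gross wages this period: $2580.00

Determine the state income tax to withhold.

State Income Tax: taxable = $2580.00 − 4×$304.00 = $1364.00
  $43.20 + 14.8% × ($1364.00 − $400.00) = $43.20 + 14.8% × $964.00 = $185.87

$185.87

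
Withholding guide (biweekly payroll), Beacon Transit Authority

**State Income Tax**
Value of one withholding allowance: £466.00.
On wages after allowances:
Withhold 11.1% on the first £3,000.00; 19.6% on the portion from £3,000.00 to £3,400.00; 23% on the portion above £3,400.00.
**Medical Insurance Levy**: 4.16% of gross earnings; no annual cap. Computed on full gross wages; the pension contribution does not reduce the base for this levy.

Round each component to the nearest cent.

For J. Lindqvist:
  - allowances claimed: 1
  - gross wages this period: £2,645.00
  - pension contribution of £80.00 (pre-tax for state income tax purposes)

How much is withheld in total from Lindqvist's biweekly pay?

£343.02

State Income Tax: taxable = £2,645.00 − £80.00 − 1×£466.00 = £2,099.00
  11.1% × £2,099.00 = £232.99
Medical Insurance Levy: 4.16% × £2,645.00 = £110.03
Total: £232.99 + £110.03 = £343.02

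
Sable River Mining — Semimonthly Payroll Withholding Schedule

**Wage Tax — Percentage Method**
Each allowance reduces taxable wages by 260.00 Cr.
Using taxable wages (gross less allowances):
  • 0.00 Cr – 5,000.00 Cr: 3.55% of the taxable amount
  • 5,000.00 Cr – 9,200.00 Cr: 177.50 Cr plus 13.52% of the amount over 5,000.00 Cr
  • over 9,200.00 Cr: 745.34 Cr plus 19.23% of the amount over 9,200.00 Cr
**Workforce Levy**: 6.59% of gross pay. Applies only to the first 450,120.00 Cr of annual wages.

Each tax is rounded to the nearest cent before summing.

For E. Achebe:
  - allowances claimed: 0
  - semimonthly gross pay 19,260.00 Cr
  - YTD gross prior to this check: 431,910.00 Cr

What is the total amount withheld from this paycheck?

3,879.92 Cr

Wage Tax: taxable = 19,260.00 Cr
  745.34 Cr + 19.23% × (19,260.00 Cr − 9,200.00 Cr) = 745.34 Cr + 19.23% × 10,060.00 Cr = 2,679.88 Cr
Workforce Levy: cap 450,120.00 Cr − YTD 431,910.00 Cr = 18,210.00 Cr subject; 6.59% × 18,210.00 Cr = 1,200.04 Cr
Total: 2,679.88 Cr + 1,200.04 Cr = 3,879.92 Cr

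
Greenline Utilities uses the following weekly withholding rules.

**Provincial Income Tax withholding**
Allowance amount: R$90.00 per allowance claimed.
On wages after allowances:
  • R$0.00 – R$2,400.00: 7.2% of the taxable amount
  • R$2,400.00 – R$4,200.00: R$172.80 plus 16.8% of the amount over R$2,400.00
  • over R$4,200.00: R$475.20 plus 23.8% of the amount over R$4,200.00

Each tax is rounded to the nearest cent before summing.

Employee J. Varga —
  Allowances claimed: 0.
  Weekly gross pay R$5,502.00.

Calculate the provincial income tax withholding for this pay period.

R$785.08

Provincial Income Tax: taxable = R$5,502.00
  R$475.20 + 23.8% × (R$5,502.00 − R$4,200.00) = R$475.20 + 23.8% × R$1,302.00 = R$785.08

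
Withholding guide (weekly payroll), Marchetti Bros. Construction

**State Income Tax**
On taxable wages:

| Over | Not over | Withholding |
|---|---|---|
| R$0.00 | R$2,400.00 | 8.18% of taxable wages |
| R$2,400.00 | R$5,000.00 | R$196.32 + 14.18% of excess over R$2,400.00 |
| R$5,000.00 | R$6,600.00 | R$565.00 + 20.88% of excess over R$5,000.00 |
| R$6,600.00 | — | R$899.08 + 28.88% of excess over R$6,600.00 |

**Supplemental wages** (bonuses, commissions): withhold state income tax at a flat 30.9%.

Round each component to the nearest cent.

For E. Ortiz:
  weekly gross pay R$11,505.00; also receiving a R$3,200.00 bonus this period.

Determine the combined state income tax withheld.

State Income Tax: taxable = R$11,505.00
  R$899.08 + 28.88% × (R$11,505.00 − R$6,600.00) = R$899.08 + 28.88% × R$4,905.00 = R$2,315.64
Supplemental (30.9% flat on bonus): 30.9% × R$3,200.00 = R$988.80
Total state income tax: R$2,315.64 + R$988.80 = R$3,304.44

R$3,304.44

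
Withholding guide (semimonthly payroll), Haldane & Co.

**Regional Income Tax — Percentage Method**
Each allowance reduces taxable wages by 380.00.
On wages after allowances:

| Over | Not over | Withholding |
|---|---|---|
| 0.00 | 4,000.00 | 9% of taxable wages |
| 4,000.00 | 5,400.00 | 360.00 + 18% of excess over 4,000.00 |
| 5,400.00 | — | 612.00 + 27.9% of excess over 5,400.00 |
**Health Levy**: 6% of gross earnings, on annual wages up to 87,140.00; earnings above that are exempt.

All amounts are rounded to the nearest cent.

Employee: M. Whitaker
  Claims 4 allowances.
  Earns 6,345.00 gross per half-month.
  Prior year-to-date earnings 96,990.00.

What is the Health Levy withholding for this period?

0.00

Health Levy: YTD 96,990.00 ≥ cap 87,140.00 → 0.00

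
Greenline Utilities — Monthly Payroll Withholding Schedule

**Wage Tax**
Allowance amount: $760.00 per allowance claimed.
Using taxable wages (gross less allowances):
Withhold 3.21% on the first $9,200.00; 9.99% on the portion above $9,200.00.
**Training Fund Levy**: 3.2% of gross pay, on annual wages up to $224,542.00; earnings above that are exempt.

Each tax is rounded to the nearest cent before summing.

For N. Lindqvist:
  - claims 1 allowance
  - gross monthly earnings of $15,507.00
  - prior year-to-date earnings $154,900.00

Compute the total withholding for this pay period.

$1,345.69

Wage Tax: taxable = $15,507.00 − 1×$760.00 = $14,747.00
  $295.32 + 9.99% × ($14,747.00 − $9,200.00) = $295.32 + 9.99% × $5,547.00 = $849.47
Training Fund Levy: 3.2% × $15,507.00 = $496.22
Total: $849.47 + $496.22 = $1,345.69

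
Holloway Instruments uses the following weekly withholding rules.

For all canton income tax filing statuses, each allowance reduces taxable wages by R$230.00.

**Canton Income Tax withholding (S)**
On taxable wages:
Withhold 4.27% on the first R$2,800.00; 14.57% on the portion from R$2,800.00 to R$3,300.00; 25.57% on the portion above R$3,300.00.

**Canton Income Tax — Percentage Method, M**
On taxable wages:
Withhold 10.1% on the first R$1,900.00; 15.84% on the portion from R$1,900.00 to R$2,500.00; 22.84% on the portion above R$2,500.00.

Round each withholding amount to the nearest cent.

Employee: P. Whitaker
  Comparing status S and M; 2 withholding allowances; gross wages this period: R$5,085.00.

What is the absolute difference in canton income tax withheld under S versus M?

Canton Income Tax (S): taxable = R$5,085.00 − 2×R$230.00 = R$4,625.00
  R$192.41 + 25.57% × (R$4,625.00 − R$3,300.00) = R$192.41 + 25.57% × R$1,325.00 = R$531.21
Canton Income Tax (M): taxable = R$5,085.00 − 2×R$230.00 = R$4,625.00
  R$286.94 + 22.84% × (R$4,625.00 − R$2,500.00) = R$286.94 + 22.84% × R$2,125.00 = R$772.29
Difference: |R$531.21 − R$772.29| = R$241.08 (higher under M)

R$241.08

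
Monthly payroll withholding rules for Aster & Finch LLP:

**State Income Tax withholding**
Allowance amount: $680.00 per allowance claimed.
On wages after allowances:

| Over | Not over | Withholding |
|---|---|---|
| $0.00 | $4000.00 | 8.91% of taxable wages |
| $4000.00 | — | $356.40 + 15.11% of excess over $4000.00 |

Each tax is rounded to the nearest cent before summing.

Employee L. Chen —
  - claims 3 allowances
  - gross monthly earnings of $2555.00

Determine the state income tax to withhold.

State Income Tax: taxable = $2555.00 − 3×$680.00 = $515.00
  8.91% × $515.00 = $45.89

$45.89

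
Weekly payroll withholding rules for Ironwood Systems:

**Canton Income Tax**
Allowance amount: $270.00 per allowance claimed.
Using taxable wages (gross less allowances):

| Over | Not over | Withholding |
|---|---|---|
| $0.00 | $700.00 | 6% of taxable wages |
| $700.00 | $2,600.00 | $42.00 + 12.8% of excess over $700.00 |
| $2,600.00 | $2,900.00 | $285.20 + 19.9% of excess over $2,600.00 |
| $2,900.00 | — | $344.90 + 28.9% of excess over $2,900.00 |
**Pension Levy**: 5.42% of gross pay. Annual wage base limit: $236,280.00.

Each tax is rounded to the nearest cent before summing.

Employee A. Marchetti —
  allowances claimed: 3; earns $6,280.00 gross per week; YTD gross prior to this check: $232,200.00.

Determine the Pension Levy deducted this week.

$221.14

Pension Levy: cap $236,280.00 − YTD $232,200.00 = $4,080.00 subject; 5.42% × $4,080.00 = $221.14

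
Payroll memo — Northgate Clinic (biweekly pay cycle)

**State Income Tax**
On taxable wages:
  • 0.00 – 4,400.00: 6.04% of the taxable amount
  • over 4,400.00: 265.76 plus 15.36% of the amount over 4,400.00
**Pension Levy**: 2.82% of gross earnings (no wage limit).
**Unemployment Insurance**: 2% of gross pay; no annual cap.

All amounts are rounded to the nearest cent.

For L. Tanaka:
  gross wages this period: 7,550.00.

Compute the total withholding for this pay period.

State Income Tax: taxable = 7,550.00
  265.76 + 15.36% × (7,550.00 − 4,400.00) = 265.76 + 15.36% × 3,150.00 = 749.60
Pension Levy: 2.82% × 7,550.00 = 212.91
Unemployment Insurance: 2% × 7,550.00 = 151.00
Total: 749.60 + 212.91 + 151.00 = 1,113.51

1,113.51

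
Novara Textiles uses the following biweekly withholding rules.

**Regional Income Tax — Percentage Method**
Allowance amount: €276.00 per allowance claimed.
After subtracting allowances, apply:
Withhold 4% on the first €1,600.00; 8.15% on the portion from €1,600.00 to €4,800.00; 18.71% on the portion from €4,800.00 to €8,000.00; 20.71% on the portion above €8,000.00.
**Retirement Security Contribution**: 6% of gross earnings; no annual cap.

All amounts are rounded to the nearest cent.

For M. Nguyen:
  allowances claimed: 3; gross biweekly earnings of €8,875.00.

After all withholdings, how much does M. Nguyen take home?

Regional Income Tax: taxable = €8,875.00 − 3×€276.00 = €8,047.00
  €923.52 + 20.71% × (€8,047.00 − €8,000.00) = €923.52 + 20.71% × €47.00 = €933.25
Retirement Security Contribution: 6% × €8,875.00 = €532.50
Total withheld: €933.25 + €532.50 = €1,465.75
Net pay: €8,875.00 − €1,465.75 = €7,409.25

€7,409.25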